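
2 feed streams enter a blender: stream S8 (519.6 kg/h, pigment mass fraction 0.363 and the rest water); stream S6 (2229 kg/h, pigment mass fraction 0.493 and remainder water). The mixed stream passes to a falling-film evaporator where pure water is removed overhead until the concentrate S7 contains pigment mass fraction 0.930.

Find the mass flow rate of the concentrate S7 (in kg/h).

pigment entering = 519.6×0.363 + 2229×0.493 = 1287.5 kg/h.
All pigment reports to S7, so S7 = 1287.5/0.930 = 1384.4 kg/h.

1384 kg/h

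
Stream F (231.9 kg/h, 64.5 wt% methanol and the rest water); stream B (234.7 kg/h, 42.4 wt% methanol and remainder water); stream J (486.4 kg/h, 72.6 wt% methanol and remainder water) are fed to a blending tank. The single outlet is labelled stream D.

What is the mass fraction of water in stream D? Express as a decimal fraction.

Total flow out = 231.9 + 234.7 + 486.4 = 953 kg/h.
water in = 231.9×0.355 + 234.7×0.576 + 486.4×0.274 = 350.79 kg/h.
water mass fraction in D = 350.79/953 = 0.368.

0.368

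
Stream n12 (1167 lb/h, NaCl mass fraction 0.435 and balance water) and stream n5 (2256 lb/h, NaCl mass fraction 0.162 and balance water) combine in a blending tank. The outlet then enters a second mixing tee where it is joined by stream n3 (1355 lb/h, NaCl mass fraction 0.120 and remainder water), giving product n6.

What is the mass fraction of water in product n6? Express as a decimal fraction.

Overall, product flow = 4778 lb/h.
water in = 1167×0.565 + 2256×0.838 + 1355×0.880 = 3742.3 lb/h.
water fraction in n6 = 0.783.

0.783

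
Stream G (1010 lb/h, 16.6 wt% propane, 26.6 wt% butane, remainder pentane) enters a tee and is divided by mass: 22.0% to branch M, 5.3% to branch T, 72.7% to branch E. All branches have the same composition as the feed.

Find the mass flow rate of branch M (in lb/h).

222.2 lb/h

Branch M flow = 0.220×1010 = 222.2 lb/h.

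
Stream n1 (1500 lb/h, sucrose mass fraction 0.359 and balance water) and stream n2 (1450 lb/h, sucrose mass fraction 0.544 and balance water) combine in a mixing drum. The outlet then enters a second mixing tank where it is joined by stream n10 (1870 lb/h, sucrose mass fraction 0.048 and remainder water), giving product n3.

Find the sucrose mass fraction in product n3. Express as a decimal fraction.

0.294

Overall, product flow = 4820 lb/h.
sucrose in = 1500×0.359 + 1450×0.544 + 1870×0.048 = 1417.1 lb/h.
sucrose fraction in n3 = 0.294.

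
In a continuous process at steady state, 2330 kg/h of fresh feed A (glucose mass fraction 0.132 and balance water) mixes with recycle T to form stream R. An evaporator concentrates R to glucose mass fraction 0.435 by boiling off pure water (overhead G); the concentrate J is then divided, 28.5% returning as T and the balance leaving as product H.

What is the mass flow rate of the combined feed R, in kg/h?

Overall glucose balance (none leaves overhead): glucose in fresh feed = glucose in product, i.e. 2330×0.132 = (1−0.285)·J·0.435.
J = 307.56/(0.435×0.715) = 988.86 kg/h.
Recycle T = 0.285×988.86 = 281.82 kg/h.
Combined feed R = 2330 + 281.82 = 2611.8 kg/h.

2612 kg/h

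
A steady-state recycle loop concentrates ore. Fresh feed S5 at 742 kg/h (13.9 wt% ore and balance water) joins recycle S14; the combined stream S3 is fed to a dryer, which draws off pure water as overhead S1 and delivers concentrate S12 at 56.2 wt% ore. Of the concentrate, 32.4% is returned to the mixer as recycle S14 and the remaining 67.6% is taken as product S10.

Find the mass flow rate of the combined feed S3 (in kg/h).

Overall ore balance (none leaves overhead): ore in fresh feed = ore in product, i.e. 742×0.139 = (1−0.324)·S12·0.562.
S12 = 103.14/(0.562×0.676) = 271.48 kg/h.
Recycle S14 = 0.324×271.48 = 87.959 kg/h.
Combined feed S3 = 742 + 87.959 = 829.96 kg/h.

830 kg/h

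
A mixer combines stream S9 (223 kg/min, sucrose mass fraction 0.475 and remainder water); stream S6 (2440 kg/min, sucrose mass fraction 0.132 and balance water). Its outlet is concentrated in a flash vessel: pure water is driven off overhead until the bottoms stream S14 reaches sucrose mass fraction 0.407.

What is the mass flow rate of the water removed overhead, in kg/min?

sucrose entering = 223×0.475 + 2440×0.132 = 428.01 kg/min.
All sucrose reports to S14, so S14 = 428.01/0.407 = 1051.6 kg/min.
Total feed = 2663 kg/min; overhead = 2663 − 1051.6 = 1611.4 kg/min.

1611 kg/min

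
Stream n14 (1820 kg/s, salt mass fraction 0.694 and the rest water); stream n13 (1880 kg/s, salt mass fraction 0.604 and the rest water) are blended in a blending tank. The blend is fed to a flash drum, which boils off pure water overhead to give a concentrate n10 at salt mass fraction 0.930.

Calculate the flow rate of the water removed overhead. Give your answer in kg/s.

salt entering = 1820×0.694 + 1880×0.604 = 2398.6 kg/s.
All salt reports to n10, so n10 = 2398.6/0.930 = 2579.1 kg/s.
Total feed = 3700 kg/s; overhead = 3700 − 2579.1 = 1120.9 kg/s.

1121 kg/s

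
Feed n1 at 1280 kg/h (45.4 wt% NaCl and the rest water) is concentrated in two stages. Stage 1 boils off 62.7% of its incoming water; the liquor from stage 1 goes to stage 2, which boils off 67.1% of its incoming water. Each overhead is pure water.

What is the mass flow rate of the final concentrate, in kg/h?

water in feed = 1280×0.546 = 698.88 kg/h.
After stage 1: water left = (1−0.627)×698.88 = 260.68; stream total = 841.8 kg/h.
After stage 2: water left = (1−0.671)×260.68 = 85.764; final concentrate = 666.88 kg/h.

666.9 kg/h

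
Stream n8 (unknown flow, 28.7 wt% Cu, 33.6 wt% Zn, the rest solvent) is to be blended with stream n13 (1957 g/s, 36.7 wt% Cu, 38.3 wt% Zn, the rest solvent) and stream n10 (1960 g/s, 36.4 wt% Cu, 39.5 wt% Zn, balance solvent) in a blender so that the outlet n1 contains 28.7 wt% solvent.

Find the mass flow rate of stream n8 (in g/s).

1806 g/s

Let n8 be the unknown flow. Total out = 3917 + n8.
solvent balance: 961.61 + 0.377·n8 = 0.287·(3917 + n8)
(0.377 − 0.287)·n8 = 0.287×3917 − 961.61 = 162.57
n8 = 162.57 / 0.090 = 1806.3 g/s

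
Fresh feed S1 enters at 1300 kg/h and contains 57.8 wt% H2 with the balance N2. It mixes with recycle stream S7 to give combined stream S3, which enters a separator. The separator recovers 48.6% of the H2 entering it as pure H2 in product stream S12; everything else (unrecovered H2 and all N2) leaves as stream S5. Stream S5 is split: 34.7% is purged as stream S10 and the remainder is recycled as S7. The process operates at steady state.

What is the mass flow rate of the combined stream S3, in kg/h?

N2 enters only via S1 and leaves only via the purge: 1300×0.422 = 0.347×(N2 in S5), and the separator passes all N2, so N2 in S3 = N2 in S5 = 1581 kg/h.
H2 in S3: m_A = 1300×0.578 + (1−0.347)·(1−0.486)·m_A, so m_A = 751.4/0.6644 = 1131 kg/h.
S3 = 1131 + 1581 = 2712 kg/h.

2712 kg/h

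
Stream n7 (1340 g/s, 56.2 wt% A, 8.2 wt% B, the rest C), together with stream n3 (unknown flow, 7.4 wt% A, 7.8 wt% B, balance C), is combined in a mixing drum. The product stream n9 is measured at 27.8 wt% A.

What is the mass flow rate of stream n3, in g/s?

Let n3 be the unknown flow. Total out = 1340 + n3.
A balance: 753.08 + 0.074·n3 = 0.278·(1340 + n3)
(0.074 − 0.278)·n3 = 0.278×1340 − 753.08 = -380.56
n3 = -380.56 / -0.204 = 1865.5 g/s

1865 g/s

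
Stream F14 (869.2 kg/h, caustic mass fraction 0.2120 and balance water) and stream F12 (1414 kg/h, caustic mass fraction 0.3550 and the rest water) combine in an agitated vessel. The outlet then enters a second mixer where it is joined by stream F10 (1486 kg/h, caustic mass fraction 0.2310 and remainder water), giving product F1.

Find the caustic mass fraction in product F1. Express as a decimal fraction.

Overall, product flow = 3769.2 kg/h.
caustic in = 869.2×0.212 + 1414×0.355 + 1486×0.231 = 1029.5 kg/h.
caustic fraction in F1 = 0.2731.

0.2731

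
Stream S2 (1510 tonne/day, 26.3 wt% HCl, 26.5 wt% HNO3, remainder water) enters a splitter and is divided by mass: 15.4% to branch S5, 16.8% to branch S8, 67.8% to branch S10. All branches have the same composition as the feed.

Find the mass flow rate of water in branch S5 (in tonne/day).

109.8 tonne/day

Branch S5 total = 0.154×1510 = 232.54 tonne/day.
water in S5 = 0.472×232.54 = 109.76 tonne/day.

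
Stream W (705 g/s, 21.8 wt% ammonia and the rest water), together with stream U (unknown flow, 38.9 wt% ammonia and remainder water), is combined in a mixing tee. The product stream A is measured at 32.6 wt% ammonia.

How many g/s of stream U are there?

Let U be the unknown flow. Total out = 705 + U.
ammonia balance: 153.69 + 0.389·U = 0.326·(705 + U)
(0.389 − 0.326)·U = 0.326×705 − 153.69 = 76.14
U = 76.14 / 0.063 = 1208.6 g/s

1209 g/s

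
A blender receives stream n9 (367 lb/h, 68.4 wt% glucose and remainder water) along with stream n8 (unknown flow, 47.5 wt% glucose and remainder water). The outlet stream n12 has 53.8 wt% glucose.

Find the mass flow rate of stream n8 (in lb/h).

Let n8 be the unknown flow. Total out = 367 + n8.
glucose balance: 251.03 + 0.475·n8 = 0.538·(367 + n8)
(0.475 − 0.538)·n8 = 0.538×367 − 251.03 = -53.582
n8 = -53.582 / -0.063 = 850.51 lb/h

850.5 lb/h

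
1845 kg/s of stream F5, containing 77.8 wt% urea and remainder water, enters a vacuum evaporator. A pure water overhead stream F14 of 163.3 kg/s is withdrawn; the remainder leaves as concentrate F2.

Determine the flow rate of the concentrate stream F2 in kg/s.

1682 kg/s

Concentrate = 1845 − 163.3 = 1681.7 kg/s.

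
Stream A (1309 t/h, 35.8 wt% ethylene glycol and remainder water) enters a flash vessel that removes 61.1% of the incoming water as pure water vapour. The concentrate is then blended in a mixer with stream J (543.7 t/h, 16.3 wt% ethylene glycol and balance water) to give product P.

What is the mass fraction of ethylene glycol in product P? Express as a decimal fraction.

Vapour removed = 0.611×0.642×1309 = 513.47 t/h; concentrate = 795.53 t/h.
ethylene glycol reaching the mixer = 468.62 (from concentrate) + 543.7×0.163 = 557.25 t/h.
Product flow = 795.53 + 543.7 = 1339.2 t/h; ethylene glycol fraction = 0.416.

0.416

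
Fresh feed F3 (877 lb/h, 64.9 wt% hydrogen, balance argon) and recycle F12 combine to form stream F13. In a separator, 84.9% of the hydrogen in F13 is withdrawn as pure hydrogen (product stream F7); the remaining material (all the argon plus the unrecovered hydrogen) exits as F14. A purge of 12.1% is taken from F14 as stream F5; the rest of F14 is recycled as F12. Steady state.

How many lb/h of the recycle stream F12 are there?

2323 lb/h

argon enters only via F3 and leaves only via the purge: 877×0.351 = 0.121×(argon in F14), and the separator passes all argon, so argon in F13 = argon in F14 = 2544 lb/h.
hydrogen in F13: m_A = 877×0.649 + (1−0.121)·(1−0.849)·m_A, so m_A = 569.17/0.8673 = 656.28 lb/h.
F14 = (1−0.849)×656.28 + 2544 = 2643.1 lb/h.
Recycle F12 = (1−0.121)×2643.1 = 2323.3 lb/h.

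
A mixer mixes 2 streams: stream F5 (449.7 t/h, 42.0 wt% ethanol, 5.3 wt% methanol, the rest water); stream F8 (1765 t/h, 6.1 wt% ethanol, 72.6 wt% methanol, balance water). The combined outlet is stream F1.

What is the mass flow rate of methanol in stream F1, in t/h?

1305 t/h

methanol out = methanol in = 449.7×0.053 + 1765×0.726 = 1305.2 t/h.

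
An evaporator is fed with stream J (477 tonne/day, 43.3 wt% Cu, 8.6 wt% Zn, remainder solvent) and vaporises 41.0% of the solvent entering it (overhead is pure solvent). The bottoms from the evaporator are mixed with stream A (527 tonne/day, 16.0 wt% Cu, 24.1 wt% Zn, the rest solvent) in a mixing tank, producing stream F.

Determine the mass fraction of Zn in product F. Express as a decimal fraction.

0.185

Vapour removed = 0.410×0.481×477 = 94.069 tonne/day; concentrate = 382.93 tonne/day.
Zn reaching the mixer = 41.022 (from concentrate) + 527×0.241 = 168.03 tonne/day.
Product flow = 382.93 + 527 = 909.93 tonne/day; Zn fraction = 0.185.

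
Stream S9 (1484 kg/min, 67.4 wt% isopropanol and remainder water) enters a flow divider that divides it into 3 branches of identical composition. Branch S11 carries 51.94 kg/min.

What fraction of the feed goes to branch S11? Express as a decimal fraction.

Fraction to S11 = 51.94/1484 = 0.0350.

0.035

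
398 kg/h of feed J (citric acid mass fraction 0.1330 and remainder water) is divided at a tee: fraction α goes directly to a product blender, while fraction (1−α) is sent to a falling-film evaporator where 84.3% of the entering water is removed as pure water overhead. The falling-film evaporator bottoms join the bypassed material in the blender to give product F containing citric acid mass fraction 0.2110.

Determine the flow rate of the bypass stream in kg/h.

196.7 kg/h

All 398×0.133 = 52.934 kg/h of citric acid reaches F, so F = 52.934/0.211 = 250.87 kg/h and vapour = 147.13 kg/h.
The evaporator receives (1−α)·398 of feed at 0.867 water and removes 0.843 of that water:
0.843×0.867×(1−α)×398 = 147.13
(1−α) = 147.13/290.89 = 0.5058;  α = 0.4942.
Bypass flow = 0.4942×398 = 196.7 kg/h.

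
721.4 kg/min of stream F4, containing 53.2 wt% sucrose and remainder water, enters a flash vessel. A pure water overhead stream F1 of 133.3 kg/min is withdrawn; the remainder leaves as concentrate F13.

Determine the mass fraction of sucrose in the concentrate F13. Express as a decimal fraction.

sucrose is not removed: 721.4×0.532 = 383.78 kg/min of sucrose enters F13.
Concentrate = 721.4 − 133.3 = 588.1 kg/min.
Mass fraction = 383.78/588.1 = 0.6526.

0.6526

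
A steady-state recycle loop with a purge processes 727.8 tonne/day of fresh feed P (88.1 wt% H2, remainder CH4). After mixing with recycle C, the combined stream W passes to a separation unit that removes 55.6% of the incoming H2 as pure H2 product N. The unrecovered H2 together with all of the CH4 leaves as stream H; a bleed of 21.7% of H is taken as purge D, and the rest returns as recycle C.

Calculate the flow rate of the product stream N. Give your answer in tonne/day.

546.5 tonne/day

H2 in W: m_A = 727.8×0.881 + (1−0.217)·(1−0.556)·m_A, so m_A = 641.19/0.6523 = 982.9 tonne/day.
Product N = 0.556×982.9 = 546.49 tonne/day.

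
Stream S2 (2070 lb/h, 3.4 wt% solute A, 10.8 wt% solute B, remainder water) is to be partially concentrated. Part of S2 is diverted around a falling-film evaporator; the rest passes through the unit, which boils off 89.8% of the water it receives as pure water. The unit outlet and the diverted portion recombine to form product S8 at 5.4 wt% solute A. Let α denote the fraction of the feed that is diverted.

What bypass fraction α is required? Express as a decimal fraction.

All 2070×0.034 = 70.38 lb/h of solute A reaches S8, so S8 = 70.38/0.054 = 1303.3 lb/h and vapour = 766.67 lb/h.
The evaporator receives (1−α)·2070 of feed at 0.858 water and removes 0.898 of that water:
0.898×0.858×(1−α)×2070 = 766.67
(1−α) = 766.67/1594.9 = 0.4807;  α = 0.5193.

0.519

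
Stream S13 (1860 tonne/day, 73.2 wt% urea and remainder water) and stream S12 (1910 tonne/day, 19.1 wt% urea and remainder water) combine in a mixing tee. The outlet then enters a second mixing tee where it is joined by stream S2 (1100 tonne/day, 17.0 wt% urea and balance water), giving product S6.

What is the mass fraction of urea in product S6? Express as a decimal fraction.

Overall, product flow = 4870 tonne/day.
urea in = 1860×0.732 + 1910×0.191 + 1100×0.170 = 1913.3 tonne/day.
urea fraction in S6 = 0.393.

0.393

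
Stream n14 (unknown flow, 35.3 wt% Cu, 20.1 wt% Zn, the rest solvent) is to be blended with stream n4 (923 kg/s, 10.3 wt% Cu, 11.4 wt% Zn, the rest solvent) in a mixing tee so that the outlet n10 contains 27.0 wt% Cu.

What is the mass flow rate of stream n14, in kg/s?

Let n14 be the unknown flow. Total out = 923 + n14.
Cu balance: 95.069 + 0.353·n14 = 0.270·(923 + n14)
(0.353 − 0.270)·n14 = 0.270×923 − 95.069 = 154.14
n14 = 154.14 / 0.083 = 1857.1 kg/s

1857 kg/s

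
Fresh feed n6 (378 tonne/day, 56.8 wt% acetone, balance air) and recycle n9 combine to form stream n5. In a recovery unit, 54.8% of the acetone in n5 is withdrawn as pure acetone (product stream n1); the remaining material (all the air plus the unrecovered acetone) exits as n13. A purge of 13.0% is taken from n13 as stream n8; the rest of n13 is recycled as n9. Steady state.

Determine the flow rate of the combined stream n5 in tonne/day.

air enters only via n6 and leaves only via the purge: 378×0.432 = 0.130×(air in n13), and the recovery unit passes all air, so air in n5 = air in n13 = 1256.1 tonne/day.
acetone in n5: m_A = 378×0.568 + (1−0.130)·(1−0.548)·m_A, so m_A = 214.7/0.6068 = 353.85 tonne/day.
n5 = 353.85 + 1256.1 = 1610 tonne/day.

1610 tonne/day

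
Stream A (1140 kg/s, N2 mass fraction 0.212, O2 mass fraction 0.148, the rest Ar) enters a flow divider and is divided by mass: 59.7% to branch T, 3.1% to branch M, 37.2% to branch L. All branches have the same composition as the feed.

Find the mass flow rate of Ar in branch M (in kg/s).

Branch M total = 0.031×1140 = 35.34 kg/s.
Ar in M = 0.640×35.34 = 22.618 kg/s.

22.62 kg/s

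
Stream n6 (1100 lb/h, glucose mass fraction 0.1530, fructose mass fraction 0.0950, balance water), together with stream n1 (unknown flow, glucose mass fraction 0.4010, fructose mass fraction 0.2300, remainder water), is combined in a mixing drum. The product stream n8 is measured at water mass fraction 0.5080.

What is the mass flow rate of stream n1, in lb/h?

1931 lb/h

Let n1 be the unknown flow. Total out = 1100 + n1.
water balance: 827.2 + 0.369·n1 = 0.508·(1100 + n1)
(0.369 − 0.508)·n1 = 0.508×1100 − 827.2 = -268.4
n1 = -268.4 / -0.139 = 1930.9 lb/h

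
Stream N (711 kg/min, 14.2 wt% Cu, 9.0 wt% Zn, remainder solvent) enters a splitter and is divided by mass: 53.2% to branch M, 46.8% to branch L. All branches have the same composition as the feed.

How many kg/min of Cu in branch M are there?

Branch M total = 0.532×711 = 378.25 kg/min.
Cu in M = 0.142×378.25 = 53.712 kg/min.

53.71 kg/min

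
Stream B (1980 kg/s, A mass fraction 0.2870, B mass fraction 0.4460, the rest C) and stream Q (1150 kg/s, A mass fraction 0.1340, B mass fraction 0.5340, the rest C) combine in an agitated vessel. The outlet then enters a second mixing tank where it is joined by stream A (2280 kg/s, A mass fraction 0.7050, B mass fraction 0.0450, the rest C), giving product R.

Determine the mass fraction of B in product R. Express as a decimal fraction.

Overall, product flow = 5410 kg/s.
B in = 1980×0.446 + 1150×0.534 + 2280×0.045 = 1599.8 kg/s.
B fraction in R = 0.2957.

0.2957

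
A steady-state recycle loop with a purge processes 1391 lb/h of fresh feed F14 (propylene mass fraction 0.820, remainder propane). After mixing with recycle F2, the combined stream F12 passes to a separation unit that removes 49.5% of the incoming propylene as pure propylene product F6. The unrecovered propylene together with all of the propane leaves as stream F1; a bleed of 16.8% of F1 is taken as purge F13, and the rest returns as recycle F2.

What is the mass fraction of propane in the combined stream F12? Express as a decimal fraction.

0.431

propane enters only via F14 and leaves only via the purge: 1391×0.180 = 0.168×(propane in F1), and the separation unit passes all propane, so propane in F12 = propane in F1 = 1490.4 lb/h.
propylene in F12: m_A = 1391×0.820 + (1−0.168)·(1−0.495)·m_A, so m_A = 1140.6/0.5798 = 1967.1 lb/h.
F12 = 1967.1 + 1490.4 = 3457.5 lb/h.
propane fraction in F12 = 1490.4/3457.5 = 0.431.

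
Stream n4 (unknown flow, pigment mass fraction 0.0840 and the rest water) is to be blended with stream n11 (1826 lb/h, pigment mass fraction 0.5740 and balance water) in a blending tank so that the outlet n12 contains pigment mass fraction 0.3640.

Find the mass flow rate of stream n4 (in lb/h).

1370 lb/h

Let n4 be the unknown flow. Total out = 1826 + n4.
pigment balance: 1048.1 + 0.084·n4 = 0.364·(1826 + n4)
(0.084 − 0.364)·n4 = 0.364×1826 − 1048.1 = -383.46
n4 = -383.46 / -0.280 = 1369.5 lb/h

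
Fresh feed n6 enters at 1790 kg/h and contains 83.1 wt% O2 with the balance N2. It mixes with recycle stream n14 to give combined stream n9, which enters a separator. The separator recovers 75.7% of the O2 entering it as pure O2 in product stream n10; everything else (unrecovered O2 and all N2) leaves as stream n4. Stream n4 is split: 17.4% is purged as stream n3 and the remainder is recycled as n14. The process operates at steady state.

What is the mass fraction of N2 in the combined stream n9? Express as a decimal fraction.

0.483

N2 enters only via n6 and leaves only via the purge: 1790×0.169 = 0.174×(N2 in n4), and the separator passes all N2, so N2 in n9 = N2 in n4 = 1738.6 kg/h.
O2 in n9: m_A = 1790×0.831 + (1−0.174)·(1−0.757)·m_A, so m_A = 1487.5/0.7993 = 1861 kg/h.
n9 = 1861 + 1738.6 = 3599.6 kg/h.
N2 fraction in n9 = 1738.6/3599.6 = 0.483.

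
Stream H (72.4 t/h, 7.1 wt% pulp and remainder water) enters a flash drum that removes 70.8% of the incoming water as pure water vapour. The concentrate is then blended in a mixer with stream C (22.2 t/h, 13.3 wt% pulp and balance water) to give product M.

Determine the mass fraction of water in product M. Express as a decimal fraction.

0.828

Vapour removed = 0.708×0.929×72.4 = 47.62 t/h; concentrate = 24.78 t/h.
water reaching the mixer = 19.64 (from concentrate) + 22.2×0.867 = 38.887 t/h.
Product flow = 24.78 + 22.2 = 46.98 t/h; water fraction = 0.828.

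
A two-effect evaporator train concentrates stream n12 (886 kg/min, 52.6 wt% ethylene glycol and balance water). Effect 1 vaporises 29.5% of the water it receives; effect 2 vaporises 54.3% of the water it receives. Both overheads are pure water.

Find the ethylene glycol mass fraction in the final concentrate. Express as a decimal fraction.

0.775

water in feed = 886×0.474 = 419.96 kg/min.
After stage 1: water left = (1−0.295)×419.96 = 296.07; stream total = 762.11 kg/min.
After stage 2: water left = (1−0.543)×296.07 = 135.31; final concentrate = 601.34 kg/min.
ethylene glycol fraction = 466.04/601.34 = 0.775.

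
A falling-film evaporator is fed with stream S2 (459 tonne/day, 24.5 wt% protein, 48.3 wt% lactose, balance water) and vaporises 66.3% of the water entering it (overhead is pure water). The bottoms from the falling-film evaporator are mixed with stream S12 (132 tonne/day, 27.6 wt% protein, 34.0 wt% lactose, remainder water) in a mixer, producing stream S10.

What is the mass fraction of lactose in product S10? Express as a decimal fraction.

0.5245

Vapour removed = 0.663×0.272×459 = 82.774 tonne/day; concentrate = 376.23 tonne/day.
lactose reaching the mixer = 221.7 (from concentrate) + 132×0.340 = 266.58 tonne/day.
Product flow = 376.23 + 132 = 508.23 tonne/day; lactose fraction = 0.5245.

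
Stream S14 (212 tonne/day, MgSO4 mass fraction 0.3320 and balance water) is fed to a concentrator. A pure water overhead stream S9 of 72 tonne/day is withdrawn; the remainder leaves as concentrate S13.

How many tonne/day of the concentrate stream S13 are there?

140 tonne/day

Concentrate = 212 − 72 = 140 tonne/day.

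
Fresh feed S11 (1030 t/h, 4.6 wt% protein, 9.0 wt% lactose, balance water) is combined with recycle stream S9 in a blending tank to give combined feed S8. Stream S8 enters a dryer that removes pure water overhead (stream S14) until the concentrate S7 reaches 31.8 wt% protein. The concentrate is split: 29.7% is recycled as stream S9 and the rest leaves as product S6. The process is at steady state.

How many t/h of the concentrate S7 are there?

Overall protein balance (none leaves overhead): protein in fresh feed = protein in product, i.e. 1030×0.046 = (1−0.297)·S7·0.318.
S7 = 47.38/(0.318×0.703) = 211.94 t/h.

211.9 t/h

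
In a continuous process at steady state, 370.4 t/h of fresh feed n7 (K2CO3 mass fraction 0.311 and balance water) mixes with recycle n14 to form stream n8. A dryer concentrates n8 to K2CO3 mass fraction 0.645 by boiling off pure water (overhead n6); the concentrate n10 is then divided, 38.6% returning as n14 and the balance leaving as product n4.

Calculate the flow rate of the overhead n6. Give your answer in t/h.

191.8 t/h

Overall K2CO3 balance (none leaves overhead): K2CO3 in fresh feed = K2CO3 in product, i.e. 370.4×0.311 = (1−0.386)·n10·0.645.
n10 = 115.19/(0.645×0.614) = 290.87 t/h.
Recycle n14 = 0.386×290.87 = 112.28 t/h.
Combined feed n8 = 370.4 + 112.28 = 482.68 t/h.
Overhead n6 = n8 − n10 = 482.68 − 290.87 = 191.8 t/h.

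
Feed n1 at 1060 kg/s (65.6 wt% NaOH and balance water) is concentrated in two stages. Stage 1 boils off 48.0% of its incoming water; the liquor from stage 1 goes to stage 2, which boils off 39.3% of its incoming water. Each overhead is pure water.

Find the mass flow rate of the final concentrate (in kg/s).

810.5 kg/s

water in feed = 1060×0.344 = 364.64 kg/s.
After stage 1: water left = (1−0.480)×364.64 = 189.61; stream total = 884.97 kg/s.
After stage 2: water left = (1−0.393)×189.61 = 115.09; final concentrate = 810.45 kg/s.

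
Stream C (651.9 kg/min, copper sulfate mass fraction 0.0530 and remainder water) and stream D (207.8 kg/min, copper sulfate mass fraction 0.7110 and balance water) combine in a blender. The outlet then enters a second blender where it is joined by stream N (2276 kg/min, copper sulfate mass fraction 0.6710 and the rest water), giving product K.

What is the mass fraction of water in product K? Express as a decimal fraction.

Overall, product flow = 3135.7 kg/min.
water in = 651.9×0.947 + 207.8×0.289 + 2276×0.329 = 1426.2 kg/min.
water fraction in K = 0.4548.

0.4548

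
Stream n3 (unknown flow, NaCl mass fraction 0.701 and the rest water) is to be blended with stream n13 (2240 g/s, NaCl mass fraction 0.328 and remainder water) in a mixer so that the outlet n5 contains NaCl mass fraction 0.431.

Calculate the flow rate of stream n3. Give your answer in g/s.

Let n3 be the unknown flow. Total out = 2240 + n3.
NaCl balance: 734.72 + 0.701·n3 = 0.431·(2240 + n3)
(0.701 − 0.431)·n3 = 0.431×2240 − 734.72 = 230.72
n3 = 230.72 / 0.270 = 854.52 g/s

854.5 g/s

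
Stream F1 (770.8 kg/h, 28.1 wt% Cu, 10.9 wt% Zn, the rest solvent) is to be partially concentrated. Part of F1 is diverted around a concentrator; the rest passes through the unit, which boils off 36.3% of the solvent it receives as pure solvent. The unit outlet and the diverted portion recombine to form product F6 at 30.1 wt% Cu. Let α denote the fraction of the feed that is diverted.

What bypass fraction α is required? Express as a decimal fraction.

0.700

All 770.8×0.281 = 216.59 kg/h of Cu reaches F6, so F6 = 216.59/0.301 = 719.58 kg/h and vapour = 51.216 kg/h.
The evaporator receives (1−α)·770.8 of feed at 0.610 solvent and removes 0.363 of that solvent:
0.363×0.610×(1−α)×770.8 = 51.216
(1−α) = 51.216/170.68 = 0.3001;  α = 0.6999.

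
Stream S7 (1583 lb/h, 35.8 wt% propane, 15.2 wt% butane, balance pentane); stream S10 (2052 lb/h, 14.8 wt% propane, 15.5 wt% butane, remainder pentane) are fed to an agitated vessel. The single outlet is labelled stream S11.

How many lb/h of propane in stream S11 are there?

870.4 lb/h

propane out = propane in = 1583×0.358 + 2052×0.148 = 870.41 lb/h.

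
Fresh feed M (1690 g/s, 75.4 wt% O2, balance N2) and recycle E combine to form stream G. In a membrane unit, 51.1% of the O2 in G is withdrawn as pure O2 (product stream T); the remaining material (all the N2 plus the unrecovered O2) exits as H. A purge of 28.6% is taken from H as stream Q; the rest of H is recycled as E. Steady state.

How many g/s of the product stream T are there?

1000 g/s

O2 in G: m_A = 1690×0.754 + (1−0.286)·(1−0.511)·m_A, so m_A = 1274.3/0.6509 = 1957.8 g/s.
Product T = 0.511×1957.8 = 1000.4 g/s.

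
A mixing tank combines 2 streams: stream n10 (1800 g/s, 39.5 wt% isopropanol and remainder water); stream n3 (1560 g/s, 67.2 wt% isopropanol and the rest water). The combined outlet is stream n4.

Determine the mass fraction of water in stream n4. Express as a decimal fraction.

Total flow out = 1800 + 1560 = 3360 g/s.
water in = 1800×0.605 + 1560×0.328 = 1600.7 g/s.
water mass fraction in n4 = 1600.7/3360 = 0.476.

0.476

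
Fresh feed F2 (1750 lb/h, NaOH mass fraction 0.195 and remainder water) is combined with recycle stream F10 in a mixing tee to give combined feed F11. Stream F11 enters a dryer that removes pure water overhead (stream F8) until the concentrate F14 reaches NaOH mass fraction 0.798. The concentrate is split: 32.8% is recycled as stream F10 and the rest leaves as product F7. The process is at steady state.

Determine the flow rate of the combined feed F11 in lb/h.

Overall NaOH balance (none leaves overhead): NaOH in fresh feed = NaOH in product, i.e. 1750×0.195 = (1−0.328)·F14·0.798.
F14 = 341.25/(0.798×0.672) = 636.36 lb/h.
Recycle F10 = 0.328×636.36 = 208.72 lb/h.
Combined feed F11 = 1750 + 208.72 = 1958.7 lb/h.

1959 lb/h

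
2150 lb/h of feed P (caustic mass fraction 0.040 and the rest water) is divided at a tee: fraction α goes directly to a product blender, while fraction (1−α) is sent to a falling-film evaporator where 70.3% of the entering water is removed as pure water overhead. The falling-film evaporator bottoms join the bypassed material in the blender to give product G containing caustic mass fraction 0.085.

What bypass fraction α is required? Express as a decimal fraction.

0.216

All 2150×0.040 = 86 lb/h of caustic reaches G, so G = 86/0.085 = 1011.8 lb/h and vapour = 1138.2 lb/h.
The evaporator receives (1−α)·2150 of feed at 0.960 water and removes 0.703 of that water:
0.703×0.960×(1−α)×2150 = 1138.2
(1−α) = 1138.2/1451 = 0.7845;  α = 0.2155.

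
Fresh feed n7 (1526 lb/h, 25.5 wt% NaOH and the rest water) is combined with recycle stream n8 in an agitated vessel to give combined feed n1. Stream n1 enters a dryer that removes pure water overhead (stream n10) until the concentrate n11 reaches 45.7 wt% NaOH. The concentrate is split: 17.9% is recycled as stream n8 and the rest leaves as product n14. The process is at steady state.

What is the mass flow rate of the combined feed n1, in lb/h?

1712 lb/h

Overall NaOH balance (none leaves overhead): NaOH in fresh feed = NaOH in product, i.e. 1526×0.255 = (1−0.179)·n11·0.457.
n11 = 389.13/(0.457×0.821) = 1037.1 lb/h.
Recycle n8 = 0.179×1037.1 = 185.65 lb/h.
Combined feed n1 = 1526 + 185.65 = 1711.6 lb/h.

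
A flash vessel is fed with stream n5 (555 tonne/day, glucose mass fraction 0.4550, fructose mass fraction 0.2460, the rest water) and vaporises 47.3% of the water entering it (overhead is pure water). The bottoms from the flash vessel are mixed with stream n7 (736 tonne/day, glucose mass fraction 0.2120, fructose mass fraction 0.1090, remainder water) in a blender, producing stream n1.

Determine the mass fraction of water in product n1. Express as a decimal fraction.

Vapour removed = 0.473×0.299×555 = 78.492 tonne/day; concentrate = 476.51 tonne/day.
water reaching the mixer = 87.453 (from concentrate) + 736×0.679 = 587.2 tonne/day.
Product flow = 476.51 + 736 = 1212.5 tonne/day; water fraction = 0.4843.

0.4843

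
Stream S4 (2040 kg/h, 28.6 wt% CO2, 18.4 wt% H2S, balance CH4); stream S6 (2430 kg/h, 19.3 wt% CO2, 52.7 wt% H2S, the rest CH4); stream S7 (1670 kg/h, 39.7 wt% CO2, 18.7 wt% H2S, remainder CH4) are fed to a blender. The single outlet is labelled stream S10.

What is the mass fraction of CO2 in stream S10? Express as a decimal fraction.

Total flow out = 2040 + 2430 + 1670 = 6140 kg/h.
CO2 in = 2040×0.286 + 2430×0.193 + 1670×0.397 = 1715.4 kg/h.
CO2 mass fraction in S10 = 1715.4/6140 = 0.279.

0.279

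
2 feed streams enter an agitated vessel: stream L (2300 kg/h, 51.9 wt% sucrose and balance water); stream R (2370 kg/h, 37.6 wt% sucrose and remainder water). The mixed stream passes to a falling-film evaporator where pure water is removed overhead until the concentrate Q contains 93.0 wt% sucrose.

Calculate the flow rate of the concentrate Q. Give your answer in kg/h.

sucrose entering = 2300×0.519 + 2370×0.376 = 2084.8 kg/h.
All sucrose reports to Q, so Q = 2084.8/0.930 = 2241.7 kg/h.

2242 kg/h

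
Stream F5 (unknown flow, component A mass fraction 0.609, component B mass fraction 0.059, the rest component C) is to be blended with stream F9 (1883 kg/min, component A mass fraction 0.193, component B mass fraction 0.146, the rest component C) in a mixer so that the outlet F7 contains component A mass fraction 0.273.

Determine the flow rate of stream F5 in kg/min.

448.3 kg/min

Let F5 be the unknown flow. Total out = 1883 + F5.
component A balance: 363.42 + 0.609·F5 = 0.273·(1883 + F5)
(0.609 − 0.273)·F5 = 0.273×1883 − 363.42 = 150.64
F5 = 150.64 / 0.336 = 448.33 kg/min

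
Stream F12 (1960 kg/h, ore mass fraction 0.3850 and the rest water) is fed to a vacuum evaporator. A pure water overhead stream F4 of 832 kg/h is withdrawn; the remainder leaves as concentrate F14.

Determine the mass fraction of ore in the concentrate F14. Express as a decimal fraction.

ore is not removed: 1960×0.385 = 754.6 kg/h of ore enters F14.
Concentrate = 1960 − 832 = 1128 kg/h.
Mass fraction = 754.6/1128 = 0.6690.

0.6690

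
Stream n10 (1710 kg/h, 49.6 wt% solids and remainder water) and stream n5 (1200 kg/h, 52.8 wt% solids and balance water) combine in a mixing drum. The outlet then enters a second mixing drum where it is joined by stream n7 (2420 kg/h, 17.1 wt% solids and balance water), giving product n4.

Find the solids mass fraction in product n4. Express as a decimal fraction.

0.356

Overall, product flow = 5330 kg/h.
solids in = 1710×0.496 + 1200×0.528 + 2420×0.171 = 1895.6 kg/h.
solids fraction in n4 = 0.356.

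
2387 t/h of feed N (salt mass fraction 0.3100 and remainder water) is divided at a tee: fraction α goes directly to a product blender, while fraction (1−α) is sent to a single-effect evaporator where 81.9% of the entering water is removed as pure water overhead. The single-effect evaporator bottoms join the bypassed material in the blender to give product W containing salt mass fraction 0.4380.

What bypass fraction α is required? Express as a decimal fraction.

All 2387×0.310 = 739.97 t/h of salt reaches W, so W = 739.97/0.438 = 1689.4 t/h and vapour = 697.57 t/h.
The evaporator receives (1−α)·2387 of feed at 0.690 water and removes 0.819 of that water:
0.819×0.690×(1−α)×2387 = 697.57
(1−α) = 697.57/1348.9 = 0.5171;  α = 0.4829.

0.483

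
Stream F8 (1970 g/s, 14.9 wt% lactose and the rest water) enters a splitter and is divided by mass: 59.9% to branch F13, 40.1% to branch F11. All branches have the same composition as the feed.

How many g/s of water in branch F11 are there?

Branch F11 total = 0.401×1970 = 789.97 g/s.
water in F11 = 0.851×789.97 = 672.26 g/s.

672.3 g/s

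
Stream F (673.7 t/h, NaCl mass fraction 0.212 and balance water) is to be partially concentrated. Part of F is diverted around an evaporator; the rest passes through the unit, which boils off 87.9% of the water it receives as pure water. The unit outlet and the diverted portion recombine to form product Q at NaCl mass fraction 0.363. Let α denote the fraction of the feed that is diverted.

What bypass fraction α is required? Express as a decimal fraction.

0.399

All 673.7×0.212 = 142.82 t/h of NaCl reaches Q, so Q = 142.82/0.363 = 393.46 t/h and vapour = 280.24 t/h.
The evaporator receives (1−α)·673.7 of feed at 0.788 water and removes 0.879 of that water:
0.879×0.788×(1−α)×673.7 = 280.24
(1−α) = 280.24/466.64 = 0.6006;  α = 0.3994.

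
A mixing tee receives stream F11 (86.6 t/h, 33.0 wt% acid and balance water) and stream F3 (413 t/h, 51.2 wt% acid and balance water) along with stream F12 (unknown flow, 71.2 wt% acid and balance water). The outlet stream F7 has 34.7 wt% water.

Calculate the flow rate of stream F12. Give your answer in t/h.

1461 t/h

Let F12 be the unknown flow. Total out = 499.6 + F12.
water balance: 259.57 + 0.288·F12 = 0.347·(499.6 + F12)
(0.288 − 0.347)·F12 = 0.347×499.6 − 259.57 = -86.205
F12 = -86.205 / -0.059 = 1461.1 t/h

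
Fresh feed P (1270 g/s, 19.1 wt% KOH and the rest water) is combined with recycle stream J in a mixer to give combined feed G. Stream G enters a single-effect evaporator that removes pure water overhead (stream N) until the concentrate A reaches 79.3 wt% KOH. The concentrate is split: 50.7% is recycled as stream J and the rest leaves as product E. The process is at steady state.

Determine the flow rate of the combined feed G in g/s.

1585 g/s

Overall KOH balance (none leaves overhead): KOH in fresh feed = KOH in product, i.e. 1270×0.191 = (1−0.507)·A·0.793.
A = 242.57/(0.793×0.493) = 620.46 g/s.
Recycle J = 0.507×620.46 = 314.58 g/s.
Combined feed G = 1270 + 314.58 = 1584.6 g/s.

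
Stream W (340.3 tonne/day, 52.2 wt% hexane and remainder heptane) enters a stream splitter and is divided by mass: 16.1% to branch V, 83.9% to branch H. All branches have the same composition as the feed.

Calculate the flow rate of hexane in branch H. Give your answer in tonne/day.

149 tonne/day

Branch H total = 0.839×340.3 = 285.51 tonne/day.
hexane in H = 0.522×285.51 = 149.04 tonne/day.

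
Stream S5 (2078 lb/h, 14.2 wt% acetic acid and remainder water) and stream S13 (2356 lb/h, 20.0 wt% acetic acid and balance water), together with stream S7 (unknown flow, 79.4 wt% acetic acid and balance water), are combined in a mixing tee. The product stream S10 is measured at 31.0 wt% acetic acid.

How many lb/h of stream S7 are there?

Let S7 be the unknown flow. Total out = 4434 + S7.
acetic acid balance: 766.28 + 0.794·S7 = 0.310·(4434 + S7)
(0.794 − 0.310)·S7 = 0.310×4434 − 766.28 = 608.26
S7 = 608.26 / 0.484 = 1256.7 lb/h

1257 lb/h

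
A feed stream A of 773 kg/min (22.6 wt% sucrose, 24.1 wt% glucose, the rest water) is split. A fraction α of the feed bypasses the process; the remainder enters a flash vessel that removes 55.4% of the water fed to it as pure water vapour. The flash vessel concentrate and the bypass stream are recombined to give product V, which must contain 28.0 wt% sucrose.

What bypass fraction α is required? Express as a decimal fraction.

All 773×0.226 = 174.7 kg/min of sucrose reaches V, so V = 174.7/0.280 = 623.92 kg/min and vapour = 149.08 kg/min.
The evaporator receives (1−α)·773 of feed at 0.533 water and removes 0.554 of that water:
0.554×0.533×(1−α)×773 = 149.08
(1−α) = 149.08/228.25 = 0.6531;  α = 0.3469.

0.347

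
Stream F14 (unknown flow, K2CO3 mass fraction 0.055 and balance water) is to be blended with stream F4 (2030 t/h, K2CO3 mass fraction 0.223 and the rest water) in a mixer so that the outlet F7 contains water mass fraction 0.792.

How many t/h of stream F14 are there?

199 t/h

Let F14 be the unknown flow. Total out = 2030 + F14.
water balance: 1577.3 + 0.945·F14 = 0.792·(2030 + F14)
(0.945 − 0.792)·F14 = 0.792×2030 − 1577.3 = 30.45
F14 = 30.45 / 0.153 = 199.02 t/h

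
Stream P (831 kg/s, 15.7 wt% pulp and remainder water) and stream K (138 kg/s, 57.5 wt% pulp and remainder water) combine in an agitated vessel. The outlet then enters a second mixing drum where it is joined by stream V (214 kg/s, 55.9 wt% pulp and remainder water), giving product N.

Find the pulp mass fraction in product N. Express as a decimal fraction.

Overall, product flow = 1183 kg/s.
pulp in = 831×0.157 + 138×0.575 + 214×0.559 = 329.44 kg/s.
pulp fraction in N = 0.278.

0.278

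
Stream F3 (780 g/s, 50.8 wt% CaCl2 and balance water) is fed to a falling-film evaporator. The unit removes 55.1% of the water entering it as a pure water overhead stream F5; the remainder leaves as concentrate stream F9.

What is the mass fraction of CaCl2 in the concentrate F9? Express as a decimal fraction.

0.6969

CaCl2 is not removed: 780×0.508 = 396.24 g/s of CaCl2 enters F9.
water entering = 780×0.492 = 383.76 g/s; overhead removed = 0.551×383.76 = 211.45 g/s.
Concentrate = 780 − 211.45 = 568.55 g/s.
Mass fraction = 396.24/568.55 = 0.6969.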